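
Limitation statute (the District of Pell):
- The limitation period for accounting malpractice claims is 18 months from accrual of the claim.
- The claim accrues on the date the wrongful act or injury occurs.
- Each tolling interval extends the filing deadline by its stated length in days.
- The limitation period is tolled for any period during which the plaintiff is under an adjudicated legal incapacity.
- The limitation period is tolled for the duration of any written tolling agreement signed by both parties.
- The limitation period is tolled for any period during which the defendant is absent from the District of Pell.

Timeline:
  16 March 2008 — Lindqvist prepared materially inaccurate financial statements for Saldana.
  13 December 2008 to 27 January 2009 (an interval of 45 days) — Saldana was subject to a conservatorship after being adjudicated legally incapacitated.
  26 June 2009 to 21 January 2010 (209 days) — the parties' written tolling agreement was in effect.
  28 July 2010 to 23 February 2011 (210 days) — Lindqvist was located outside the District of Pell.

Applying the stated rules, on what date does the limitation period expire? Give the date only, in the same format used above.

The claim accrued on 16 March 2008, when the wrongful act occurred.
The untolled deadline — 18 months after 16 March 2008 — is 16 September 2009.
The period was tolled for 45 days by the plaintiff's legal incapacity (13 December 2008 to 27 January 2009), pushing the deadline to 31 October 2009.
The period was tolled for 209 days by the written tolling agreement (26 June 2009 to 21 January 2010), pushing the deadline to 28 May 2010.
The defendant's absence from the jurisdiction from 28 July 2010 to 23 February 2011 began after the period had already run on 28 May 2010, so it has no tolling effect.

28 May 2010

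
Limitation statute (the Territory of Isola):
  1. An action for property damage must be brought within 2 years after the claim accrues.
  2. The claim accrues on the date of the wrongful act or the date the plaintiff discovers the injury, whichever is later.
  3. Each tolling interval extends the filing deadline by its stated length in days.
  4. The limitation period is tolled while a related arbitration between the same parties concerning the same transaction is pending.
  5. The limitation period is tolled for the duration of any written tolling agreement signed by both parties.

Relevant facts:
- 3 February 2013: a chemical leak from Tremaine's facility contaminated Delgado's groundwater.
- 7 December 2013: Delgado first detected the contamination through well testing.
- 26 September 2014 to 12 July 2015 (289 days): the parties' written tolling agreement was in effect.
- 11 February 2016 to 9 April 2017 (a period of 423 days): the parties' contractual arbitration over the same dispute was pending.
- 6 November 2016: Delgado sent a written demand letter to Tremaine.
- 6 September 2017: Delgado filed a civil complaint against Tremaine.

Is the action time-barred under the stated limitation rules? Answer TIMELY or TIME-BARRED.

TIMELY

Because discovery on 7 December 2013 post-dates the 3 February 2013 act, accrual under the later-of rule falls on 7 December 2013.
The untolled deadline — 2 years after 7 December 2013 — is 7 December 2015.
Because the written tolling agreement ran from 26 September 2014 to 12 July 2015, the deadline is extended by 289 days to 21 September 2016.
The pending related arbitration from 11 February 2016 to 9 April 2017 tolled the period for 423 days, extending the deadline to 18 November 2017.
Nothing else in the chronology tolls or restarts the period.
The 6 September 2017 filing precedes the 18 November 2017 deadline; the claim is timely.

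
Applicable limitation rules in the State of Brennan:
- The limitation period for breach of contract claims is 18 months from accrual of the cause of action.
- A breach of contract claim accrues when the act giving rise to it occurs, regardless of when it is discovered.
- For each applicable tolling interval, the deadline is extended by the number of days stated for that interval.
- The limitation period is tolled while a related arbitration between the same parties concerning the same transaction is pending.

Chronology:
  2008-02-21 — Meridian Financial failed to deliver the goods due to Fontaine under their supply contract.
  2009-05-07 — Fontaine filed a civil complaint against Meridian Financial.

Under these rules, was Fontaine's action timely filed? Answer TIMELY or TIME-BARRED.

The claim accrued on 2008-02-21, when the wrongful act occurred.
Adding the 18 months base period to 2008-02-21 gives a deadline of 2009-08-21, before any tolling.
Fontaine filed on 2009-05-07, before the 2009-08-21 deadline, so the action is timely.

TIMELY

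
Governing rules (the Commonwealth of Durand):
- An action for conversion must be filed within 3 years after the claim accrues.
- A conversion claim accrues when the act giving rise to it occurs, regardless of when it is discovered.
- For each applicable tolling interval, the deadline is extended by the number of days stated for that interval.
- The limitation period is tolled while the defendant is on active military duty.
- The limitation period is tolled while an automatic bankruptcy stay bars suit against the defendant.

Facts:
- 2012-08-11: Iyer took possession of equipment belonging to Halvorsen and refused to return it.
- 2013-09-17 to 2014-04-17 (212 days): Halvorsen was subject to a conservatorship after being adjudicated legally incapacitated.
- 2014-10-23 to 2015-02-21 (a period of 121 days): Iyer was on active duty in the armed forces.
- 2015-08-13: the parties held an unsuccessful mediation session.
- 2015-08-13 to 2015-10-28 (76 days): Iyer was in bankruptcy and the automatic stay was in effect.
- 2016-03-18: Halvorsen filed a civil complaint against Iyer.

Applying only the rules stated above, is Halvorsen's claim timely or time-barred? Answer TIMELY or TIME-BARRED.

TIME-BARRED

The limitation period began to run on 2012-08-11.
The untolled deadline — 3 years after 2012-08-11 — is 2015-08-11.
The period was tolled for 121 days by the defendant's active military service (2014-10-23 to 2015-02-21), pushing the deadline to 2015-12-10.
The automatic bankruptcy stay from 2015-08-13 to 2015-10-28 tolled the period for 76 days, extending the deadline to 2016-02-24.
Although the plaintiff's incapacity ran from 2013-09-17 to 2014-04-17, the stated rules do not make that a tolling event, so it is disregarded.
Nothing else in the chronology tolls or restarts the period.
Halvorsen filed on 2016-03-18, after the 2016-02-24 deadline, so the action is time-barred.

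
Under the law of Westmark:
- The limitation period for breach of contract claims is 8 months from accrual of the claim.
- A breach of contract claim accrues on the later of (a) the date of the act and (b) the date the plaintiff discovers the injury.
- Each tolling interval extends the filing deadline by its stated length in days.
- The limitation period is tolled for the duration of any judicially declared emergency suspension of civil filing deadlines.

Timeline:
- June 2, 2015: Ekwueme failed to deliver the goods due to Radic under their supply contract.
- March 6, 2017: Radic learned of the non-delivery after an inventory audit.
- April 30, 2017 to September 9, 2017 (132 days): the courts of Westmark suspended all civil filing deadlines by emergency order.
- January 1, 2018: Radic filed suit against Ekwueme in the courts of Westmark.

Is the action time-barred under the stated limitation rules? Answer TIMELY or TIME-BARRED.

Taking the later of the act (June 2, 2015) and discovery (March 6, 2017), the claim accrued on March 6, 2017.
8 months from March 6, 2017 is November 6, 2017.
Because the emergency suspension of filing deadlines ran from April 30, 2017 to September 9, 2017, the deadline is extended by 132 days to March 18, 2018.
Radic filed on January 1, 2018, before the March 18, 2018 deadline, so the action is timely.

TIMELY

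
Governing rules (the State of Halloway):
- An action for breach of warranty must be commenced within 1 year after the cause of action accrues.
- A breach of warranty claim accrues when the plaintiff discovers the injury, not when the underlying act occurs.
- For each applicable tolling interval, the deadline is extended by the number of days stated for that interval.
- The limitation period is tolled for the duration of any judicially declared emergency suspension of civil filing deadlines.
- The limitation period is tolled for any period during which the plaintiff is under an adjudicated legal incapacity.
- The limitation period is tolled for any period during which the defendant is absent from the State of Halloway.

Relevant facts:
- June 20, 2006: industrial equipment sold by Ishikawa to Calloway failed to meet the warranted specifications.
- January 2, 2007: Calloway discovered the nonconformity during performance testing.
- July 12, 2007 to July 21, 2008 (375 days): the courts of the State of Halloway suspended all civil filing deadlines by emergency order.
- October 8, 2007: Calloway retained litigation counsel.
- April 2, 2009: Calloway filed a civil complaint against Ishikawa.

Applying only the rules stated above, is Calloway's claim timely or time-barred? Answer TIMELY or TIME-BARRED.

Accrual is tied to discovery, so the period began on January 2, 2007 rather than on June 20, 2006 when the act occurred.
The untolled deadline — 1 year after January 2, 2007 — is January 2, 2008.
The period was tolled for 375 days by the emergency suspension of filing deadlines (July 12, 2007 to July 21, 2008), pushing the deadline to January 11, 2009.
The other events in the timeline have no effect on the limitation period under the stated rules.
Filing on April 2, 2009 missed the January 11, 2009 deadline — the action is time-barred.

TIME-BARRED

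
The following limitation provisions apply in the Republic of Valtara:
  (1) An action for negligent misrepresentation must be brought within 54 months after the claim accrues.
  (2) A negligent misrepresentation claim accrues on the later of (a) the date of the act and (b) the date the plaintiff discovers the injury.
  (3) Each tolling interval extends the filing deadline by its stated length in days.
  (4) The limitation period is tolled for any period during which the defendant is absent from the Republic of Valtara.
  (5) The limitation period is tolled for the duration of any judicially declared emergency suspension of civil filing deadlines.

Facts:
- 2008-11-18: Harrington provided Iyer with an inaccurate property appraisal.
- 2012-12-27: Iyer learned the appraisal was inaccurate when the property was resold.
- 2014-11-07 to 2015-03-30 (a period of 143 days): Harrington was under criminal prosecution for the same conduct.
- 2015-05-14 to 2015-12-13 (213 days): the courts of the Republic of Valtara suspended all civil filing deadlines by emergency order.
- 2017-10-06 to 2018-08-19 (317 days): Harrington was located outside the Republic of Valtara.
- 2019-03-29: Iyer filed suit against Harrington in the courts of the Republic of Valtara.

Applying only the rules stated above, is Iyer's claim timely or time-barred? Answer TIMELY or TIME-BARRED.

Because discovery on 2012-12-27 post-dates the 2008-11-18 act, accrual under the later-of rule falls on 2012-12-27.
The untolled deadline — 54 months after 2012-12-27 — is 2017-06-27.
Because the emergency suspension of filing deadlines ran from 2015-05-14 to 2015-12-13, the deadline is extended by 213 days to 2018-01-26.
Because the defendant's absence from the jurisdiction ran from 2017-10-06 to 2018-08-19, the deadline is extended by 317 days to 2018-12-09.
Although a criminal prosecution ran from 2014-11-07 to 2015-03-30, the stated rules do not make that a tolling event, so it is disregarded.
Filing on 2019-03-29 missed the 2018-12-09 deadline — the action is time-barred.

TIME-BARRED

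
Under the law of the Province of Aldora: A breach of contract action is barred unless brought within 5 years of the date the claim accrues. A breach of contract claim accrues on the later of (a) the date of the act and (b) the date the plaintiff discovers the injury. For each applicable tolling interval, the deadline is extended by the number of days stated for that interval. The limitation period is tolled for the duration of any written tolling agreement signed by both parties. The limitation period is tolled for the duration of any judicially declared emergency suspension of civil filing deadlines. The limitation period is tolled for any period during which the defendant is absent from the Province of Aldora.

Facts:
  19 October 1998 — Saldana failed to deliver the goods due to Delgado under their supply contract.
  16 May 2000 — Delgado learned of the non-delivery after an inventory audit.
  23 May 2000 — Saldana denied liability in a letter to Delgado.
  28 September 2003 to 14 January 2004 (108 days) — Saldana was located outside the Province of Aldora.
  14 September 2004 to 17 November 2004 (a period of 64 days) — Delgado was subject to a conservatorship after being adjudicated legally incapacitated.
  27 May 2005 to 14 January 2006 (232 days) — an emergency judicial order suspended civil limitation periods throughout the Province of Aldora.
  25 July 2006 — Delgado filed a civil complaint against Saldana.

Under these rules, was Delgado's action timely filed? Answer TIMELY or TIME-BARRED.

Because discovery on 16 May 2000 post-dates the 19 October 1998 act, accrual under the later-of rule falls on 16 May 2000.
The untolled deadline — 5 years after 16 May 2000 — is 16 May 2005.
The defendant's absence from the jurisdiction from 28 September 2003 to 14 January 2004 tolled the period for 108 days, extending the deadline to 1 September 2005.
The emergency suspension of filing deadlines from 27 May 2005 to 14 January 2006 tolled the period for 232 days, extending the deadline to 21 April 2006.
Although the plaintiff's incapacity ran from 14 September 2004 to 17 November 2004, the stated rules do not make that a tolling event, so it is disregarded.
None of the other events listed affects the running of the period under the stated rules.
The 25 July 2006 filing falls after the 21 April 2006 deadline; the claim is time-barred.

TIME-BARRED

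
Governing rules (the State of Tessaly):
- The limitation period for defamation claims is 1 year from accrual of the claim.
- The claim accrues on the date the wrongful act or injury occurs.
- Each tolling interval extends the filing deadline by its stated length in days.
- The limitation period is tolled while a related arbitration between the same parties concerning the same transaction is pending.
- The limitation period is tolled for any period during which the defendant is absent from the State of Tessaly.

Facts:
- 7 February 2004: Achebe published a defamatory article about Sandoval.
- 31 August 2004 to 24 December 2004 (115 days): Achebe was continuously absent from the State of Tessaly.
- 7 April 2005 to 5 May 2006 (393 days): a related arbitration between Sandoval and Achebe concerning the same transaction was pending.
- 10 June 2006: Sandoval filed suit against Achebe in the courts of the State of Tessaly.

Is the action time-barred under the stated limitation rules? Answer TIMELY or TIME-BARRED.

The claim accrued on 7 February 2004, the date of the act.
Adding the 1 year base period to 7 February 2004 gives a deadline of 7 February 2005, before any tolling.
Because the defendant's absence from the jurisdiction ran from 31 August 2004 to 24 December 2004, the deadline is extended by 115 days to 2 June 2005.
Because the pending related arbitration ran from 7 April 2005 to 5 May 2006, the deadline is extended by 393 days to 30 June 2006.
Sandoval filed on 10 June 2006, before the 30 June 2006 deadline, so the action is timely.

TIMELY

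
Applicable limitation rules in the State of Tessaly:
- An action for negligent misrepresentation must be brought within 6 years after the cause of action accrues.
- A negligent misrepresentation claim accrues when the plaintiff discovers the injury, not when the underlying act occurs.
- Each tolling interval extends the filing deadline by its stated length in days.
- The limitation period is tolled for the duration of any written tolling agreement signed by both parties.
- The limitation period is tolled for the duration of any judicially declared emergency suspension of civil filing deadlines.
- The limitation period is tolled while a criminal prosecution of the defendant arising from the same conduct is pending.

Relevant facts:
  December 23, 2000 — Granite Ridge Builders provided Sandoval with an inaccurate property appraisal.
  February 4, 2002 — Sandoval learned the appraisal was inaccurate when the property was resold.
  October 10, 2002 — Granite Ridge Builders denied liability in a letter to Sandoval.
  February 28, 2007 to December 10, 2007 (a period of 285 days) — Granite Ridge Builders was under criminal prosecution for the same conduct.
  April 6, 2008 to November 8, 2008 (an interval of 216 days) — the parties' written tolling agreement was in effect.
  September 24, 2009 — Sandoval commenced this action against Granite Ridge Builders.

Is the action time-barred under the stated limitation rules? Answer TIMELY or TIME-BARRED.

Under the discovery rule, the claim accrued on February 4, 2002, when Sandoval discovered the injury — not on the December 23, 2000 date of the underlying act.
The untolled deadline — 6 years after February 4, 2002 — is February 4, 2008.
Because the pending criminal prosecution ran from February 28, 2007 to December 10, 2007, the deadline is extended by 285 days to November 15, 2008.
Because the written tolling agreement ran from April 6, 2008 to November 8, 2008, the deadline is extended by 216 days to June 19, 2009.
None of the other events listed affects the running of the period under the stated rules.
The September 24, 2009 filing falls after the June 19, 2009 deadline; the claim is time-barred.

TIME-BARRED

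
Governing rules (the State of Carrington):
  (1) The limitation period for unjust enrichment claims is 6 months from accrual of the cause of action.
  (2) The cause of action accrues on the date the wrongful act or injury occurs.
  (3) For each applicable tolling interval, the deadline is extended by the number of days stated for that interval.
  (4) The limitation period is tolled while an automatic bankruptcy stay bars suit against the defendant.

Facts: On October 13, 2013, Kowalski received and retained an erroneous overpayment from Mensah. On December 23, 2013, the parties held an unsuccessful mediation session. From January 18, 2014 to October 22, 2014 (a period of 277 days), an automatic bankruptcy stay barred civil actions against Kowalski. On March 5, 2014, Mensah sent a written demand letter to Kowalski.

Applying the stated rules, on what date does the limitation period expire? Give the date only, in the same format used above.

The claim accrued on October 13, 2013, when the wrongful act occurred.
The untolled deadline — 6 months after October 13, 2013 — is April 13, 2014.
The period was tolled for 277 days by the automatic bankruptcy stay (January 18, 2014 to October 22, 2014), pushing the deadline to January 15, 2015.
Nothing else in the chronology tolls or restarts the period.

January 15, 2015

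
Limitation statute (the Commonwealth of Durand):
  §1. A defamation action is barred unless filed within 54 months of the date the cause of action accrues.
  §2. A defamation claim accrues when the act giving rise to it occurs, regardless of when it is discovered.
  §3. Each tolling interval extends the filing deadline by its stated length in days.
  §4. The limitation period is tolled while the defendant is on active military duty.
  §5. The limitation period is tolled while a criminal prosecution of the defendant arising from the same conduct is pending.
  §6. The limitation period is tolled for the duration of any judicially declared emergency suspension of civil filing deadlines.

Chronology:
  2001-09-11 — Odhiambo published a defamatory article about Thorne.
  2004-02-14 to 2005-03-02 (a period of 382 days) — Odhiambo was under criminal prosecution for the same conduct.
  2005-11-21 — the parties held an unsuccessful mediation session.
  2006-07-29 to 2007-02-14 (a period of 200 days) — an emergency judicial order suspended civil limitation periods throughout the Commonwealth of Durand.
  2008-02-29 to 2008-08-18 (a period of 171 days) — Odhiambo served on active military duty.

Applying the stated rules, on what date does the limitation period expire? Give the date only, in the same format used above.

2007-10-14

The claim accrued on 2001-09-11, when the wrongful act occurred.
Adding the 54 months base period to 2001-09-11 gives a deadline of 2006-03-11, before any tolling.
The period was tolled for 382 days by the pending criminal prosecution (2004-02-14 to 2005-03-02), pushing the deadline to 2007-03-28.
The emergency suspension of filing deadlines from 2006-07-29 to 2007-02-14 tolled the period for 200 days, extending the deadline to 2007-10-14.
By the time the defendant's active military service began on 2008-02-29, the limitation period had already expired on 2007-10-14; that interval cannot revive it.
Nothing else in the chronology tolls or restarts the period.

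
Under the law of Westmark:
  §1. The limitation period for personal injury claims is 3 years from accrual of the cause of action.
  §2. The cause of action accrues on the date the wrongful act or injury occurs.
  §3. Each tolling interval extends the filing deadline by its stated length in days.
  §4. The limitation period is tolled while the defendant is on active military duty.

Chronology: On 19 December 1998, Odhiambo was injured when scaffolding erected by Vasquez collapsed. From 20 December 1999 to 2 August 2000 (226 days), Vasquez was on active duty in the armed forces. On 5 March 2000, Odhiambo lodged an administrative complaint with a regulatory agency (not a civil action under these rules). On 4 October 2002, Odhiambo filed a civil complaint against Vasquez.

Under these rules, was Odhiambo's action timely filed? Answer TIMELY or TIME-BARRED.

TIME-BARRED

The claim accrued on 19 December 1998, when the wrongful act occurred.
3 years from 19 December 1998 is 19 December 2001.
The defendant's active military service from 20 December 1999 to 2 August 2000 tolled the period for 226 days, extending the deadline to 2 August 2002.
The other events in the timeline have no effect on the limitation period under the stated rules.
The 4 October 2002 filing falls after the 2 August 2002 deadline; the claim is time-barred.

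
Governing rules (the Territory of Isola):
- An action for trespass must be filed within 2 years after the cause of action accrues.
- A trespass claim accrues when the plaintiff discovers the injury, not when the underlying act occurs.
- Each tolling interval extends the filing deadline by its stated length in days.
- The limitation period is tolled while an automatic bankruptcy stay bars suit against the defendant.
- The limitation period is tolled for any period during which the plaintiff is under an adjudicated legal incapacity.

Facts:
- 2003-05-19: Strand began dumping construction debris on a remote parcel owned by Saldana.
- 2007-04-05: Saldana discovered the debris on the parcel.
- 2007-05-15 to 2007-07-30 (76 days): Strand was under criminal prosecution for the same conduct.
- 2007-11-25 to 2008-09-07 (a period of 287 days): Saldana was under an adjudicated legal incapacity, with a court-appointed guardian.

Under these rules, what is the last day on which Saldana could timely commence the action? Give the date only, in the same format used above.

The claim did not accrue until Saldana discovered the injury on 2007-04-05; the 2003-05-19 act date does not start the clock under the stated rule.
Adding the 2 years base period to 2007-04-05 gives a deadline of 2009-04-05, before any tolling.
Because the plaintiff's legal incapacity ran from 2007-11-25 to 2008-09-07, the deadline is extended by 287 days to 2010-01-17.
Although a criminal prosecution ran from 2007-05-15 to 2007-07-30, the stated rules do not make that a tolling event, so it is disregarded.

2010-01-17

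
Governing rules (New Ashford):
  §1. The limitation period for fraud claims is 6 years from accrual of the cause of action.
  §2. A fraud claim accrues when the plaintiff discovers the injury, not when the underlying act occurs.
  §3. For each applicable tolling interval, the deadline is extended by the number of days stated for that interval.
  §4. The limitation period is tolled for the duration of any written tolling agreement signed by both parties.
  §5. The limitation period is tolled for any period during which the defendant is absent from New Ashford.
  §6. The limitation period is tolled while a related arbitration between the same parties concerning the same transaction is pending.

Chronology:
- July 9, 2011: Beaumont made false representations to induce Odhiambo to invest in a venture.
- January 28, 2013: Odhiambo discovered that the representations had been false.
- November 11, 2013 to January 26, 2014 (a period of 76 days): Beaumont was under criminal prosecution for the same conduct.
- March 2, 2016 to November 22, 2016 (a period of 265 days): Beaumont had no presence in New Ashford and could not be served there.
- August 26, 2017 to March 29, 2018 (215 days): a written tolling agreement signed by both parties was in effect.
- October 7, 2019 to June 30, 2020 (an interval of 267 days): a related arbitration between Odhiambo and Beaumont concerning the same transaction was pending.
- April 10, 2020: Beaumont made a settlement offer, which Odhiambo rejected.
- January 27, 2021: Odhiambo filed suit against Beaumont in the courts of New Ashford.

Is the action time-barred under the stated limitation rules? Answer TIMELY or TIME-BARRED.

Under the discovery rule, the claim accrued on January 28, 2013, when Odhiambo discovered the injury — not on the July 9, 2011 date of the underlying act.
Adding the 6 years base period to January 28, 2013 gives a deadline of January 28, 2019, before any tolling.
Because the defendant's absence from the jurisdiction ran from March 2, 2016 to November 22, 2016, the deadline is extended by 265 days to October 20, 2019.
The written tolling agreement from August 26, 2017 to March 29, 2018 tolled the period for 215 days, extending the deadline to May 22, 2020.
The period was tolled for 267 days by the pending related arbitration (October 7, 2019 to June 30, 2020), pushing the deadline to February 13, 2021.
No stated provision tolls the period for a criminal prosecution, so the interval from November 11, 2013 to January 26, 2014 has no effect on the deadline.
The other events in the timeline have no effect on the limitation period under the stated rules.
The January 27, 2021 filing precedes the February 13, 2021 deadline; the claim is timely.

TIMELY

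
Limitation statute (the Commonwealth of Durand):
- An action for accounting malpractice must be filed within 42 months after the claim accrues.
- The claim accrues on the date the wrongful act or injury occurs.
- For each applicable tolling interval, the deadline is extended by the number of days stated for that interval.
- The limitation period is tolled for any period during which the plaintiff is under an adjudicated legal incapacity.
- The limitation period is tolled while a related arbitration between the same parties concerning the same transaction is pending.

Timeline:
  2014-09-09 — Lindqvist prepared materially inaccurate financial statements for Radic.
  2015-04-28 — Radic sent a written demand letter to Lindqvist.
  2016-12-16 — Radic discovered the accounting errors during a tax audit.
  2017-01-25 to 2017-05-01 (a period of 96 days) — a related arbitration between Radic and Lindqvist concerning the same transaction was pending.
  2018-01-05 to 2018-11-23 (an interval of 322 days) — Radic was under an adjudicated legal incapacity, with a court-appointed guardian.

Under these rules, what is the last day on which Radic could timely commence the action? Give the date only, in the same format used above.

Because the rule ties accrual to occurrence, the claim accrued on 2014-09-09, not on the 2016-12-16 discovery date.
Adding the 42 months base period to 2014-09-09 gives a deadline of 2018-03-09, before any tolling.
Because the pending related arbitration ran from 2017-01-25 to 2017-05-01, the deadline is extended by 96 days to 2018-06-13.
The plaintiff's legal incapacity from 2018-01-05 to 2018-11-23 tolled the period for 322 days, extending the deadline to 2019-05-01.
Nothing else in the chronology tolls or restarts the period.

2019-05-01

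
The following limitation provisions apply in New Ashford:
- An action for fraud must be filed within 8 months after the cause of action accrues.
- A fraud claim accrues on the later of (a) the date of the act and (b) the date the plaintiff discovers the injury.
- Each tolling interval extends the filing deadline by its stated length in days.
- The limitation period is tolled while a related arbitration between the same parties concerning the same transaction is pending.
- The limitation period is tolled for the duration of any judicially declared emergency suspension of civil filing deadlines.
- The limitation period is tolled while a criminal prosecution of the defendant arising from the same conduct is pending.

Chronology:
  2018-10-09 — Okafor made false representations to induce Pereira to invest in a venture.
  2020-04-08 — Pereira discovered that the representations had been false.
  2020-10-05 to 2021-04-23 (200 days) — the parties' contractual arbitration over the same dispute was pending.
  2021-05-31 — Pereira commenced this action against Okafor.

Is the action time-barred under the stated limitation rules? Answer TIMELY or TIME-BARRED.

TIMELY

Taking the later of the act (2018-10-09) and discovery (2020-04-08), the claim accrued on 2020-04-08.
8 months from 2020-04-08 is 2020-12-08.
Because the pending related arbitration ran from 2020-10-05 to 2021-04-23, the deadline is extended by 200 days to 2021-06-26.
Filing on 2021-05-31 beat the 2021-06-26 deadline — the action is timely.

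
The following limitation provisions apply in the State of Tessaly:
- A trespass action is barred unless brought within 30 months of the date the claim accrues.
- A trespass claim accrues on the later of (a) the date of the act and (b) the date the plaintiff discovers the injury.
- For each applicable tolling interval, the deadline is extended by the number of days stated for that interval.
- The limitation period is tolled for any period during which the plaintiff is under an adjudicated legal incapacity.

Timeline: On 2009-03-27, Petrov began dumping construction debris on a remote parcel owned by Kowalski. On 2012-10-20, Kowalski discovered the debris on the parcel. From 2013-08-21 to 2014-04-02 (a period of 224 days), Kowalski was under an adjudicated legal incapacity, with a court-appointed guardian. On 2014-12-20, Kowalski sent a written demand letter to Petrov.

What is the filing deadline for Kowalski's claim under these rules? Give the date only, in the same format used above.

2015-11-30

Because discovery on 2012-10-20 post-dates the 2009-03-27 act, accrual under the later-of rule falls on 2012-10-20.
30 months from 2012-10-20 is 2015-04-20.
Because the plaintiff's legal incapacity ran from 2013-08-21 to 2014-04-02, the deadline is extended by 224 days to 2015-11-30.
None of the other events listed affects the running of the period under the stated rules.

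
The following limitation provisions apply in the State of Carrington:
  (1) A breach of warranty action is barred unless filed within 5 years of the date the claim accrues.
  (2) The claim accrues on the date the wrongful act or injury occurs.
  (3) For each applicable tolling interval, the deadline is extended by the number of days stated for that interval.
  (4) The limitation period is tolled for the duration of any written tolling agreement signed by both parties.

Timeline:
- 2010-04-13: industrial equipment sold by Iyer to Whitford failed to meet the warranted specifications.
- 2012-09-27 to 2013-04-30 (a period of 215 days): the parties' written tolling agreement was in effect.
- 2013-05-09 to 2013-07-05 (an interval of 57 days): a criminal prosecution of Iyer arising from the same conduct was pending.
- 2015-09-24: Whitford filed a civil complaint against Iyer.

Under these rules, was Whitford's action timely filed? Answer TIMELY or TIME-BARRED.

TIMELY

The claim accrued on 2010-04-13, when the wrongful act occurred.
The untolled deadline — 5 years after 2010-04-13 — is 2015-04-13.
The period was tolled for 215 days by the written tolling agreement (2012-09-27 to 2013-04-30), pushing the deadline to 2015-11-14.
No stated provision tolls the period for a criminal prosecution, so the interval from 2013-05-09 to 2013-07-05 has no effect on the deadline.
The 2015-09-24 filing precedes the 2015-11-14 deadline; the claim is timely.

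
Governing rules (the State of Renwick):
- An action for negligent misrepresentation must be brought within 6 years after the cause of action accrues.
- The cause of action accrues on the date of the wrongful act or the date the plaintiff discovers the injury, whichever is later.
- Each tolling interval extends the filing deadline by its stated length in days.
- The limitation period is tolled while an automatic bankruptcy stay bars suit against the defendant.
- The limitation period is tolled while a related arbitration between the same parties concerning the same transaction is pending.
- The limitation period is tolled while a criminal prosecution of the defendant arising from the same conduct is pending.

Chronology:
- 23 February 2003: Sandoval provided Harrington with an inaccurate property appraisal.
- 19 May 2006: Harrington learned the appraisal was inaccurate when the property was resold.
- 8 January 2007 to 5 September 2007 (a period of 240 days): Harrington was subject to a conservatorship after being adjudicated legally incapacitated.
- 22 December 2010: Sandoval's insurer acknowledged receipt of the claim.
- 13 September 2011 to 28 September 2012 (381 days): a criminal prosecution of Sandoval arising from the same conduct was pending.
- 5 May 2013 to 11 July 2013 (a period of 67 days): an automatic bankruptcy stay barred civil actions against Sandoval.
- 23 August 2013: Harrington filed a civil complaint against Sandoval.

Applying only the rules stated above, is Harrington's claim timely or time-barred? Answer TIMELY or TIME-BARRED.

The claim accrued on 19 May 2006 — the later of the 23 February 2003 act and the 19 May 2006 discovery.
Adding the 6 years base period to 19 May 2006 gives a deadline of 19 May 2012, before any tolling.
The pending criminal prosecution from 13 September 2011 to 28 September 2012 tolled the period for 381 days, extending the deadline to 4 June 2013.
Because the automatic bankruptcy stay ran from 5 May 2013 to 11 July 2013, the deadline is extended by 67 days to 10 August 2013.
Although the plaintiff's incapacity ran from 8 January 2007 to 5 September 2007, the stated rules do not make that a tolling event, so it is disregarded.
The other events in the timeline have no effect on the limitation period under the stated rules.
Filing on 23 August 2013 missed the 10 August 2013 deadline — the action is time-barred.

TIME-BARRED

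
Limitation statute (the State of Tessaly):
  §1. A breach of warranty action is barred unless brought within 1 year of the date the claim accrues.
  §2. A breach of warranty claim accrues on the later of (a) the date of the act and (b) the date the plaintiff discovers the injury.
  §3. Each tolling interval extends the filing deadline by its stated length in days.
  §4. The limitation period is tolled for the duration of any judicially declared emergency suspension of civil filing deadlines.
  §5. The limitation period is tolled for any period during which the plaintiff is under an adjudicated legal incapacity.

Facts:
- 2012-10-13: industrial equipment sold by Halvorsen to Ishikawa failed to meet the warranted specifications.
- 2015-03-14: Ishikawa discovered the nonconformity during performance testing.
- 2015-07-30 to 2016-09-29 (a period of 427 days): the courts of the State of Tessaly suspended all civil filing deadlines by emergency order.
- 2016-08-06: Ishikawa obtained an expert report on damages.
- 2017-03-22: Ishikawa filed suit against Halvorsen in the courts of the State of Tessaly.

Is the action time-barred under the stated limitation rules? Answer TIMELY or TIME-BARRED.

Because discovery on 2015-03-14 post-dates the 2012-10-13 act, accrual under the later-of rule falls on 2015-03-14.
The untolled deadline — 1 year after 2015-03-14 — is 2016-03-14.
The period was tolled for 427 days by the emergency suspension of filing deadlines (2015-07-30 to 2016-09-29), pushing the deadline to 2017-05-15.
The other events in the timeline have no effect on the limitation period under the stated rules.
Ishikawa filed on 2017-03-22, before the 2017-05-15 deadline, so the action is timely.

TIMELY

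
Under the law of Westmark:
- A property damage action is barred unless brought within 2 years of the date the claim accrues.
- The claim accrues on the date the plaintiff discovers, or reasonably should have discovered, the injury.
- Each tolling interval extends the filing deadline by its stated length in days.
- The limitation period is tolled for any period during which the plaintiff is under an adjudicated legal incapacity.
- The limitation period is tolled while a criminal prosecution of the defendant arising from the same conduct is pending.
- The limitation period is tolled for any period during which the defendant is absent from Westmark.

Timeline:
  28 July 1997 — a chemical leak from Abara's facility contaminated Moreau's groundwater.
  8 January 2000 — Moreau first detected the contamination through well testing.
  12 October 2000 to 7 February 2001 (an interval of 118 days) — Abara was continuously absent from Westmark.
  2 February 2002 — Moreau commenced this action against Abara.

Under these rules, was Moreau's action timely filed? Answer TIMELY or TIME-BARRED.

Accrual is tied to discovery, so the period began on 8 January 2000 rather than on 28 July 1997 when the act occurred.
The untolled deadline — 2 years after 8 January 2000 — is 8 January 2002.
The period was tolled for 118 days by the defendant's absence from the jurisdiction (12 October 2000 to 7 February 2001), pushing the deadline to 6 May 2002.
Moreau filed on 2 February 2002, before the 6 May 2002 deadline, so the action is timely.

TIMELY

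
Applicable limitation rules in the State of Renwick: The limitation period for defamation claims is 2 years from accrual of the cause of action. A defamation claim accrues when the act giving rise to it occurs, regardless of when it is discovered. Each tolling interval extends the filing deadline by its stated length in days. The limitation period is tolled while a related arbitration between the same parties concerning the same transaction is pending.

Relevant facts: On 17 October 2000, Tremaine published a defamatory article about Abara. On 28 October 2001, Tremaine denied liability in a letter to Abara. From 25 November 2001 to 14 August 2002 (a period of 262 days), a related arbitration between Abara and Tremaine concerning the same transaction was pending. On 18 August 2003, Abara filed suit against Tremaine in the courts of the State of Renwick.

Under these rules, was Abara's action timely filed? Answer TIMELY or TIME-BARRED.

The claim accrued on 17 October 2000, when the wrongful act occurred.
2 years from 17 October 2000 is 17 October 2002.
Because the pending related arbitration ran from 25 November 2001 to 14 August 2002, the deadline is extended by 262 days to 6 July 2003.
The other events in the timeline have no effect on the limitation period under the stated rules.
Abara filed on 18 August 2003, after the 6 July 2003 deadline, so the action is time-barred.

TIME-BARRED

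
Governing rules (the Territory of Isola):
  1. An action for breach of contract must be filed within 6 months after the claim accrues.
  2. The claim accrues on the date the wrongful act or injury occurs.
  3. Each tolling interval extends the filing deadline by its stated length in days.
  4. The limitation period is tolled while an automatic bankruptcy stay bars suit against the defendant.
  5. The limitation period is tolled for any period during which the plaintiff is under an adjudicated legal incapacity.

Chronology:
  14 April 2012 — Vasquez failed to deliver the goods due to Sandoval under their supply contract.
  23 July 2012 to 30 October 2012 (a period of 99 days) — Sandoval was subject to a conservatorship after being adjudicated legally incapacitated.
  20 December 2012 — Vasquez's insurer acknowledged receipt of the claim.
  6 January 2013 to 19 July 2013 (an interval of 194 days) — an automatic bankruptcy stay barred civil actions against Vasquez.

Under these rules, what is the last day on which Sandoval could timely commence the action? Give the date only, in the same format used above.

The claim accrued on 14 April 2012, the date of the act.
6 months from 14 April 2012 is 14 October 2012.
The plaintiff's legal incapacity from 23 July 2012 to 30 October 2012 tolled the period for 99 days, extending the deadline to 21 January 2013.
The automatic bankruptcy stay from 6 January 2013 to 19 July 2013 tolled the period for 194 days, extending the deadline to 3 August 2013.
The other events in the timeline have no effect on the limitation period under the stated rules.

3 August 2013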